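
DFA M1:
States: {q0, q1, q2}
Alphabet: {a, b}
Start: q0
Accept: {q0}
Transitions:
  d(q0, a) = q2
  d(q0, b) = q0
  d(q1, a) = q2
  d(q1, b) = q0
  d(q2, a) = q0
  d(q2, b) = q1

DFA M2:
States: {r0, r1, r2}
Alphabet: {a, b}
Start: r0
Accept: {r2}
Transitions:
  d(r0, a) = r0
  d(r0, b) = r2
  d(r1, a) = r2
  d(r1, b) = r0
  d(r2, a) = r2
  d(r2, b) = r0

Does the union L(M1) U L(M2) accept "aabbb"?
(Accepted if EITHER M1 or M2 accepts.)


M1: final=q0 accepted=True
M2: final=r2 accepted=True

Yes, union accepts


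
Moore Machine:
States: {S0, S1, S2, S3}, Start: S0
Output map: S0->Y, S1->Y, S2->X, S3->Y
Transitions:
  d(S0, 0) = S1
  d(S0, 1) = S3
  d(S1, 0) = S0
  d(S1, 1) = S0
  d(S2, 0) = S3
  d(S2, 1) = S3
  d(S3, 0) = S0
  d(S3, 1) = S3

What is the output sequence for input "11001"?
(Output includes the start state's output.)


Start: S0 (output Y)
  --1--> S3 (output Y)
  --1--> S3 (output Y)
  --0--> S0 (output Y)
  --0--> S1 (output Y)
  --1--> S0 (output Y)

"YYYYYY"


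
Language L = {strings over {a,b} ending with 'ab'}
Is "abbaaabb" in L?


last two symbols = 'bb'

No, "abbaaabb" is not in L


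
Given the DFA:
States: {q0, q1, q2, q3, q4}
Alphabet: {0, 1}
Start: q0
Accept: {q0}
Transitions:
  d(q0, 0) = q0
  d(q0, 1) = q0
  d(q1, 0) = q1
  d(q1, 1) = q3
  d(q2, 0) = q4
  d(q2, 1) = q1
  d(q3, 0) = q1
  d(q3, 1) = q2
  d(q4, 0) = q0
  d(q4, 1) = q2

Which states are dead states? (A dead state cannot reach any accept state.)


Forward reachability from each state:
  q0 -> reaches accept state q0 (live)
  q1 -> reaches accept state q0 (live)
  q2 -> reaches accept state q0 (live)
  q3 -> reaches accept state q0 (live)
  q4 -> reaches accept state q0 (live)

None (all states can reach an accept state)


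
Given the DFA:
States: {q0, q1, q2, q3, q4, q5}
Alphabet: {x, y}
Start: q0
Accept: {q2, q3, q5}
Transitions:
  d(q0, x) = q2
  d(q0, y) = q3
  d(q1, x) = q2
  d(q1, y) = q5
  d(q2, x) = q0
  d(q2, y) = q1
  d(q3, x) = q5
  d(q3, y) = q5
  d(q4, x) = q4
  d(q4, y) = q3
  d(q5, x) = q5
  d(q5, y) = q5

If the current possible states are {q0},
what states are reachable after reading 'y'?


Apply transition on 'y' from each current state:
  d(q0, y) = q3

{q3}


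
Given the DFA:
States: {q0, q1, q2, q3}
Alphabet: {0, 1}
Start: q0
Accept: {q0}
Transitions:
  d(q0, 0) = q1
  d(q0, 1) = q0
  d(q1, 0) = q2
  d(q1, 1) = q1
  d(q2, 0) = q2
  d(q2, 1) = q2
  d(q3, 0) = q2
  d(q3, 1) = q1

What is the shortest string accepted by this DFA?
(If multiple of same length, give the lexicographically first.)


BFS by string length (lex-first path to each state shown):
  len 0: q0<-""
Found accept state at length 0.

"" (empty string)


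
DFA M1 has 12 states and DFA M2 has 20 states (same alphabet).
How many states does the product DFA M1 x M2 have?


Product construction pairs every M1 state with every M2 state.
12 * 20 = 240

240


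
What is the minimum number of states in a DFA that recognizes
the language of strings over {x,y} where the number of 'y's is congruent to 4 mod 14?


States track (count of 'y') mod 14.
Need 14 states: one per remainder 0..13; accept = remainder 4.

14


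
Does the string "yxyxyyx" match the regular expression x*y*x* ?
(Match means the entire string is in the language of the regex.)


|string| = 7; first = 'y'; last = 'x'

No, "yxyxyyx" does not match x*y*x*


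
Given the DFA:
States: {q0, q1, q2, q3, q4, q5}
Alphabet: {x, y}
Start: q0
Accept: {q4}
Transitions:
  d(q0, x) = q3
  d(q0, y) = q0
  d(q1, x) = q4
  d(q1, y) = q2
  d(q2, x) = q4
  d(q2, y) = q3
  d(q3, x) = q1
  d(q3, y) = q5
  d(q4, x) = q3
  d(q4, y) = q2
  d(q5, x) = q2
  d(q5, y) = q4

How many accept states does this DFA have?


Accept states listed: {q4}
Counting: q4(1)

1


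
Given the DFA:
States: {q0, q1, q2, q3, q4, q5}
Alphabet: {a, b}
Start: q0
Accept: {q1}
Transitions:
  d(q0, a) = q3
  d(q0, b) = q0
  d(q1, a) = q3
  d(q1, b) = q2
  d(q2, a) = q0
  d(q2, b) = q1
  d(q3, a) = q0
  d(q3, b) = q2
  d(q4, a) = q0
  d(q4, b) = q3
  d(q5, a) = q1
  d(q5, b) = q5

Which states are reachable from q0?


BFS from q0:
  layer 0: {q0}
  layer 1: {q3}
  layer 2: {q2}
  layer 3: {q1}

{q0, q1, q2, q3}


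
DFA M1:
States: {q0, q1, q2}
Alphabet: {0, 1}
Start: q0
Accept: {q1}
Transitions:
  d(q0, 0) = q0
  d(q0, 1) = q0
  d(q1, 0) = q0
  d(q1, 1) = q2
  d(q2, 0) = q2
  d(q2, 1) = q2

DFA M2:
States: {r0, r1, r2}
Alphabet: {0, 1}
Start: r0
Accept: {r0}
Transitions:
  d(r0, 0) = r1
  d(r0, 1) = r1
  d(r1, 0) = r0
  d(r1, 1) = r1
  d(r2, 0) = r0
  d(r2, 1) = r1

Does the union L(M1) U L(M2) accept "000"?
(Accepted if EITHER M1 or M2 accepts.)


M1: final=q0 accepted=False
M2: final=r1 accepted=False

No, union rejects (neither accepts)


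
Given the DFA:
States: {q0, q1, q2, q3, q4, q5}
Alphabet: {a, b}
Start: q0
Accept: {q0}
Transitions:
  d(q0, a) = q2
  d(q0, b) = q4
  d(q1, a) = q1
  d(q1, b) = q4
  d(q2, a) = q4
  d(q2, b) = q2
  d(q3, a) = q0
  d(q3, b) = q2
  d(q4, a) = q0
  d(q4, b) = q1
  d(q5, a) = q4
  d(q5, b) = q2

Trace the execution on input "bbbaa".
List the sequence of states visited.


Input: bbbaa
d(q0, b) = q4
d(q4, b) = q1
d(q1, b) = q4
d(q4, a) = q0
d(q0, a) = q2


q0 -> q4 -> q1 -> q4 -> q0 -> q2


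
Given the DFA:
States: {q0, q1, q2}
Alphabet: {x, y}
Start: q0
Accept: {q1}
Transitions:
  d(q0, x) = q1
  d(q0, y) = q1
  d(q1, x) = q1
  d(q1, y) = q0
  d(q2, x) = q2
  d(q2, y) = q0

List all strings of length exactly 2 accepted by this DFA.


All strings of length 2: 4 total
Accepted: 2

"xx", "yx"


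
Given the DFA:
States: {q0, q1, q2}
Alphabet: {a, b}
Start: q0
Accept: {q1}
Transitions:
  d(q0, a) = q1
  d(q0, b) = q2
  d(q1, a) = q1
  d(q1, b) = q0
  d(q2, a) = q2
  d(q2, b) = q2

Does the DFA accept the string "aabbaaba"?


Trace: q0 -> q1 -> q1 -> q0 -> q2 -> q2 -> q2 -> q2 -> q2
Final state: q2
Accept states: {q1}

No, rejected (final state q2 is not an accept state)


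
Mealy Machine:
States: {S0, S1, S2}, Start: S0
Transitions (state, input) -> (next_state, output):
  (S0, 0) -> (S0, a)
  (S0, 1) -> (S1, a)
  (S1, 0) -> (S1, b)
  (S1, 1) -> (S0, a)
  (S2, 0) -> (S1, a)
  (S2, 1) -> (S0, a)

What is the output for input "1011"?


Step-by-step:
  (S0, 1) -> (S1, a)
  (S1, 0) -> (S1, b)
  (S1, 1) -> (S0, a)
  (S0, 1) -> (S1, a)

"abaa"


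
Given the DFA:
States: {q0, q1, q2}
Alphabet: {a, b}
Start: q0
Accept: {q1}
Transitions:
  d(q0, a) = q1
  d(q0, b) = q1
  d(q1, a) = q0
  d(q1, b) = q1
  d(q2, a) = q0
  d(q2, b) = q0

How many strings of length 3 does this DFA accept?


Enumerating all length-3 strings:
  "aaa" -> q1 [accept]
  "aab" -> q1 [accept]
  "aba" -> q0 [reject]
  "abb" -> q1 [accept]
  "baa" -> q1 [accept]
  "bab" -> q1 [accept]
  "bba" -> q0 [reject]
  "bbb" -> q1 [accept]

6 out of 8


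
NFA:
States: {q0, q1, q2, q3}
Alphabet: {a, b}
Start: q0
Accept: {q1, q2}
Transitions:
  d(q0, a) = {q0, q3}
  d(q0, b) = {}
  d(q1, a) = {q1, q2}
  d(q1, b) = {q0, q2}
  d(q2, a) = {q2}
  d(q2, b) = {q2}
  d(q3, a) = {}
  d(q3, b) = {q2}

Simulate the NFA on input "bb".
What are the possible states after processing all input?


Start: {q0}
  --b--> {}
  --b--> {}

{} (empty set, no valid transitions)


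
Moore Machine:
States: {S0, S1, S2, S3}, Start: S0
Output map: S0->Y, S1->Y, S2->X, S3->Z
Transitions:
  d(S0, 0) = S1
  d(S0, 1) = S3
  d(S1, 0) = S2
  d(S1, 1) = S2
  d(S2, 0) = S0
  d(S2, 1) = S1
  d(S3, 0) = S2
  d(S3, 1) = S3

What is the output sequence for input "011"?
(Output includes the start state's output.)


Start: S0 (output Y)
  --0--> S1 (output Y)
  --1--> S2 (output X)
  --1--> S1 (output Y)

"YYXY"


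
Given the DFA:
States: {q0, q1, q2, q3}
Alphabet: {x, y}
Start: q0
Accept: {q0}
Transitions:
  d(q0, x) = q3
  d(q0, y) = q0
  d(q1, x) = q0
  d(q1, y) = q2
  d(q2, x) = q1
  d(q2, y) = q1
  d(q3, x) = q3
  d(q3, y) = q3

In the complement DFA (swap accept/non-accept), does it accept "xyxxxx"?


Trace: q0 -> q3 -> q3 -> q3 -> q3 -> q3 -> q3
Final: q3
Original accept: {q0}
Complement: q3 is not in original accept

Yes, complement accepts (original rejects)


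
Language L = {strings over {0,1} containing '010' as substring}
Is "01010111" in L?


'010' occurs at index 0

Yes, "01010111" is in L


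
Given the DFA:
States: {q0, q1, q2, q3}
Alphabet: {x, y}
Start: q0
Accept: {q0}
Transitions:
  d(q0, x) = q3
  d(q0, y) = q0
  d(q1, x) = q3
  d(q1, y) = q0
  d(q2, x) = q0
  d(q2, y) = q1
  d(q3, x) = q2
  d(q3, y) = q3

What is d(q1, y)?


Looking up transition d(q1, y)

q0


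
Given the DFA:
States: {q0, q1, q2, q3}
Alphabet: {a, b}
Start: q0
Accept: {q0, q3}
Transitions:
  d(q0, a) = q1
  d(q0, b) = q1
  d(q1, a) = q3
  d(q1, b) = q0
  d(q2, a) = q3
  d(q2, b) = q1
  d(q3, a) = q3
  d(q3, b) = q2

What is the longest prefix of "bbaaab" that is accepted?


Run the DFA, marking each prefix where the state is accepting:
  "" -> q0 [accept]
  "b" -> q1 [reject]
  "bb" -> q0 [accept]
  "bba" -> q1 [reject]
  "bbaa" -> q3 [accept]
  "bbaaa" -> q3 [accept]
  "bbaaab" -> q2 [reject]

"bbaaa"


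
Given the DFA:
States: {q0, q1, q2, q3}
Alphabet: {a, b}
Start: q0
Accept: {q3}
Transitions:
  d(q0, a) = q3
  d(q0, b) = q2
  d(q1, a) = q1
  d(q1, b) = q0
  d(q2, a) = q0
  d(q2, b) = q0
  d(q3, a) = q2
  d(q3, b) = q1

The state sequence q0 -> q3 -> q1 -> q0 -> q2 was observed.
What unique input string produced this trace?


Trace back each transition to find the symbol:
  q0 --[a]--> q3
  q3 --[b]--> q1
  q1 --[b]--> q0
  q0 --[b]--> q2

"abbb"


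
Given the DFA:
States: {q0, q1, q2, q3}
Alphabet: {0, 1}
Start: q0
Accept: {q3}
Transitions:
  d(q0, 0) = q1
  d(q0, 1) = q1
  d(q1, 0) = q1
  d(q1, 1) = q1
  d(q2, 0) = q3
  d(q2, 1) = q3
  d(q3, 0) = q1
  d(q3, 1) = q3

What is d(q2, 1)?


Looking up transition d(q2, 1)

q3


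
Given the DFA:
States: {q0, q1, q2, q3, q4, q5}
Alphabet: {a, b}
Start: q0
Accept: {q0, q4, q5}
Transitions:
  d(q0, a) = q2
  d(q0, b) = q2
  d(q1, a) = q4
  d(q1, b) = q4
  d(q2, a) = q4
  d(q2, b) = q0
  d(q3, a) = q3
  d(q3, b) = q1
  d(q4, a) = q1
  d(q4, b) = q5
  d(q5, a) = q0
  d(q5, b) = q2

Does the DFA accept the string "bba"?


Trace: q0 -> q2 -> q0 -> q2
Final state: q2
Accept states: {q0, q4, q5}

No, rejected (final state q2 is not an accept state)


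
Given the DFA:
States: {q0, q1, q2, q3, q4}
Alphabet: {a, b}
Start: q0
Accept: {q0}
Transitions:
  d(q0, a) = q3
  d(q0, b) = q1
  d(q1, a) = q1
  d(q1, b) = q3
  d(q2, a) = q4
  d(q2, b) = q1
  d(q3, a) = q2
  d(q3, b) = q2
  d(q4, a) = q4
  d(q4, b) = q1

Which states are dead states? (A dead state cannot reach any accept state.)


Forward reachability from each state:
  q0 -> reaches accept state q0 (live)
  q1 -> reaches {q1, q2, q3, q4}, no accept state (dead)
  q2 -> reaches {q1, q2, q3, q4}, no accept state (dead)
  q3 -> reaches {q1, q2, q3, q4}, no accept state (dead)
  q4 -> reaches {q1, q2, q3, q4}, no accept state (dead)

{q1, q2, q3, q4}


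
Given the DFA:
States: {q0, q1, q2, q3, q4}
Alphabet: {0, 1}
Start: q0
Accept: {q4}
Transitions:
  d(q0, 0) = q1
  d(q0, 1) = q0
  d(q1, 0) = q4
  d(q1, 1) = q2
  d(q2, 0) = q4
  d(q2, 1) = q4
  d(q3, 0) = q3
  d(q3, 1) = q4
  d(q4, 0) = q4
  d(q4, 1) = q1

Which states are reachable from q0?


BFS from q0:
  layer 0: {q0}
  layer 1: {q1}
  layer 2: {q2, q4}

{q0, q1, q2, q4}


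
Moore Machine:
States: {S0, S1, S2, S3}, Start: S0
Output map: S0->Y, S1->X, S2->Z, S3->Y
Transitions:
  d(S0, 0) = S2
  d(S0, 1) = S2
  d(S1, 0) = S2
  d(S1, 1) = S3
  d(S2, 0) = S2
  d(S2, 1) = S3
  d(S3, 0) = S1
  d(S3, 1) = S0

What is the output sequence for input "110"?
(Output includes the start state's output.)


Start: S0 (output Y)
  --1--> S2 (output Z)
  --1--> S3 (output Y)
  --0--> S1 (output X)

"YZYX"


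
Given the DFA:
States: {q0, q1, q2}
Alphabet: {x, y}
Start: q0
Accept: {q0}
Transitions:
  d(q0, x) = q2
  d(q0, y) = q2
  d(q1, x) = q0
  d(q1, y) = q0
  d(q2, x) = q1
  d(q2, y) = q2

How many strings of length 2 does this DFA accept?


Enumerating all length-2 strings:
  "xx" -> q1 [reject]
  "xy" -> q2 [reject]
  "yx" -> q1 [reject]
  "yy" -> q2 [reject]

0 out of 4


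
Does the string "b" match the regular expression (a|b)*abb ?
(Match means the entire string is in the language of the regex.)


|string| = 1; first = 'b'; last = 'b'

No, "b" does not match (a|b)*abb


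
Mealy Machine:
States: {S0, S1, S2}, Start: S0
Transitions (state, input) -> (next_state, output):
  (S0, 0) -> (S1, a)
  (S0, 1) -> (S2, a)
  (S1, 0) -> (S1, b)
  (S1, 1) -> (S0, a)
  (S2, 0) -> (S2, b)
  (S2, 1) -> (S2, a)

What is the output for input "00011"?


Step-by-step:
  (S0, 0) -> (S1, a)
  (S1, 0) -> (S1, b)
  (S1, 0) -> (S1, b)
  (S1, 1) -> (S0, a)
  (S0, 1) -> (S2, a)

"abbaa"


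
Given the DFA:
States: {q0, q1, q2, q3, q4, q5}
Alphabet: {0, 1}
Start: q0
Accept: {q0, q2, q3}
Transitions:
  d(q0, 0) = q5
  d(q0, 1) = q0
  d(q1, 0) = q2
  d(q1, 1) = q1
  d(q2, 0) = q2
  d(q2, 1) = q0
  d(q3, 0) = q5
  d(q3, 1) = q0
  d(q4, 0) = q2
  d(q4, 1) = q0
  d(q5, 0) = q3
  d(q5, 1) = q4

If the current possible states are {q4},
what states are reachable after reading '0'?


Apply transition on '0' from each current state:
  d(q4, 0) = q2

{q2}


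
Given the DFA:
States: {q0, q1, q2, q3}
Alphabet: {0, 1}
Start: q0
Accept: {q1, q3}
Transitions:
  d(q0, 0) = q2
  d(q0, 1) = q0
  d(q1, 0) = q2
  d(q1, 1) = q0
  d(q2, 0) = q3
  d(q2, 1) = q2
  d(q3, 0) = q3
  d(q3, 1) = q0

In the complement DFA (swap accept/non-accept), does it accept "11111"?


Trace: q0 -> q0 -> q0 -> q0 -> q0 -> q0
Final: q0
Original accept: {q1, q3}
Complement: q0 is not in original accept

Yes, complement accepts (original rejects)


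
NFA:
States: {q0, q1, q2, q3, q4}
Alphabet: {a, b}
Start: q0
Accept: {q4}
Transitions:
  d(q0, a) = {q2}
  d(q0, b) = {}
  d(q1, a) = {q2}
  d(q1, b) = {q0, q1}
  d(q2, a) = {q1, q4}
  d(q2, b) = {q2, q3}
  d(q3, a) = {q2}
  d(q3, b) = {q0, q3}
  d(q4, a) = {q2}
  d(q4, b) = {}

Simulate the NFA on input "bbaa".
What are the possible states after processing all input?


Start: {q0}
  --b--> {}
  --b--> {}
  --a--> {}
  --a--> {}

{} (empty set, no valid transitions)


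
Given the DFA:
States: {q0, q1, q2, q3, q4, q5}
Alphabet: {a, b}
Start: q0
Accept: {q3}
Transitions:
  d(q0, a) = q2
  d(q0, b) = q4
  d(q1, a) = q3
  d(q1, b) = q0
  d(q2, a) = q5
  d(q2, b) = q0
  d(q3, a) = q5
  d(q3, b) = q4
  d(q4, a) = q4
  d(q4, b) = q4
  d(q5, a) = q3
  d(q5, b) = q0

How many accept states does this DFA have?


Accept states listed: {q3}
Counting: q3(1)

1


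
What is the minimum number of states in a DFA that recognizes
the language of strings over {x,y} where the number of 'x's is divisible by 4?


States track (count of 'x') mod 4.
Need 4 states: one per remainder 0..3; accept = remainder 0.

4


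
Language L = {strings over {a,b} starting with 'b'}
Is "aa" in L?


first symbol = 'a'

No, "aa" is not in L


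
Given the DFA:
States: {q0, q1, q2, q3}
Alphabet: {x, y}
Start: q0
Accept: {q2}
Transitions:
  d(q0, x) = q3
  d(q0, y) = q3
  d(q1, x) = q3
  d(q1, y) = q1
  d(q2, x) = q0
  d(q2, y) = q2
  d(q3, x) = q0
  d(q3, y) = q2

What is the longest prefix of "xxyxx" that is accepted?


Run the DFA, marking each prefix where the state is accepting:
  "" -> q0 [reject]
  "x" -> q3 [reject]
  "xx" -> q0 [reject]
  "xxy" -> q3 [reject]
  "xxyx" -> q0 [reject]
  "xxyxx" -> q3 [reject]

No prefix is accepted


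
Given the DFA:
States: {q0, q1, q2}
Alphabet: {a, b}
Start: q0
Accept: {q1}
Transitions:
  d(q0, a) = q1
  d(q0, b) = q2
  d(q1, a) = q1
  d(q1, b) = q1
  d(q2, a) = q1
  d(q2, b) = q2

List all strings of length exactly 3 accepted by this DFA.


All strings of length 3: 8 total
Accepted: 7

"aaa", "aab", "aba", "abb", "baa", "bab", "bba"


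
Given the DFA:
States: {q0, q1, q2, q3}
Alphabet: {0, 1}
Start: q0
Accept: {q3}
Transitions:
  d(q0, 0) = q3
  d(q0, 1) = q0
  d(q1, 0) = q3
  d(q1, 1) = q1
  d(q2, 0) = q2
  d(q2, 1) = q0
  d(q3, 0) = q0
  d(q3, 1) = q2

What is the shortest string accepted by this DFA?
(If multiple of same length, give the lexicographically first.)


BFS by string length (lex-first path to each state shown):
  len 0: q0<-""
  len 1: q0<-"1", q3<-"0"
Found accept state at length 1.

"0"


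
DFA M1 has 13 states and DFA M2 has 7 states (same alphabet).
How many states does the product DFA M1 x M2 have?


Product construction pairs every M1 state with every M2 state.
13 * 7 = 91

91


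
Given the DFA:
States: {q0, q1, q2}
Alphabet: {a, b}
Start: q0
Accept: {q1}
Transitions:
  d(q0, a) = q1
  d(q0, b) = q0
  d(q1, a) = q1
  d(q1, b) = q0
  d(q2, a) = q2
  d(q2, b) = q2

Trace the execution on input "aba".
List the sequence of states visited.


Input: aba
d(q0, a) = q1
d(q1, b) = q0
d(q0, a) = q1


q0 -> q1 -> q0 -> q1


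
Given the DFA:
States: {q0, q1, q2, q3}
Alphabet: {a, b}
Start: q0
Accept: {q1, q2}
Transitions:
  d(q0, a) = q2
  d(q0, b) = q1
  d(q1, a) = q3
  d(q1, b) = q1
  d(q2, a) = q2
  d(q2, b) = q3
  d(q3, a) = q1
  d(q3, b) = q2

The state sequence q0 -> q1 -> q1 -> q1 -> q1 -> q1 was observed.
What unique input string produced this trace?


Trace back each transition to find the symbol:
  q0 --[b]--> q1
  q1 --[b]--> q1
  q1 --[b]--> q1
  q1 --[b]--> q1
  q1 --[b]--> q1

"bbbbb"


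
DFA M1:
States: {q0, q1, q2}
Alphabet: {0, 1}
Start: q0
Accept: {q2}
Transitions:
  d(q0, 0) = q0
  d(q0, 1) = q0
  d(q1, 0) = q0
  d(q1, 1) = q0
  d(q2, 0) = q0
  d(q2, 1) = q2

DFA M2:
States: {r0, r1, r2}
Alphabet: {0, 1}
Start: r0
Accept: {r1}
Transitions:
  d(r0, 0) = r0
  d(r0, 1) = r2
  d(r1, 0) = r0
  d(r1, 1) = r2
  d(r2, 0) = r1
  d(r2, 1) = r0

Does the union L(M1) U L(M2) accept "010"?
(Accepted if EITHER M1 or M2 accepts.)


M1: final=q0 accepted=False
M2: final=r1 accepted=True

Yes, union accepts


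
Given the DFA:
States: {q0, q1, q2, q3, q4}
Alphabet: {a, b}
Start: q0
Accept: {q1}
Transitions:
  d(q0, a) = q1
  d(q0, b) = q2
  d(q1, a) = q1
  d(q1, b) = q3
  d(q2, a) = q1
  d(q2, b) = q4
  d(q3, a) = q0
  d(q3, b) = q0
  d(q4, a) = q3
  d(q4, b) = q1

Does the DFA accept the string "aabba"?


Trace: q0 -> q1 -> q1 -> q3 -> q0 -> q1
Final state: q1
Accept states: {q1}

Yes, accepted (final state q1 is an accept state)


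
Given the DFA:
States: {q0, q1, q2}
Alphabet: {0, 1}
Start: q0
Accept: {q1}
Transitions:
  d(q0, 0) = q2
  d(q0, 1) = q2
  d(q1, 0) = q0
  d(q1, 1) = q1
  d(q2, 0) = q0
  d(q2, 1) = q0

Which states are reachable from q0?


BFS from q0:
  layer 0: {q0}
  layer 1: {q2}

{q0, q2}


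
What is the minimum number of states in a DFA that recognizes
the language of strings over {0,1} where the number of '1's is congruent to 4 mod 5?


States track (count of '1') mod 5.
Need 5 states: one per remainder 0..4; accept = remainder 4.

5


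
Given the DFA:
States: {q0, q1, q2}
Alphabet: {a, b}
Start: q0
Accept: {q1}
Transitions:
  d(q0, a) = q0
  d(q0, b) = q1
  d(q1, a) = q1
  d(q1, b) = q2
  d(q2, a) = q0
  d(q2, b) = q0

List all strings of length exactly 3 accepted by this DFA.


All strings of length 3: 8 total
Accepted: 3

"aab", "aba", "baa"


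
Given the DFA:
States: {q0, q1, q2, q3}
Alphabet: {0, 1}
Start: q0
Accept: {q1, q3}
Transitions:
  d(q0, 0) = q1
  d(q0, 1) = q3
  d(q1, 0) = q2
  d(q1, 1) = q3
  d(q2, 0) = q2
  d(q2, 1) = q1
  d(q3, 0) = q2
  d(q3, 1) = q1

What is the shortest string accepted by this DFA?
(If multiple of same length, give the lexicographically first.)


BFS by string length (lex-first path to each state shown):
  len 0: q0<-""
  len 1: q1<-"0", q3<-"1"
Found accept state at length 1.

"0"


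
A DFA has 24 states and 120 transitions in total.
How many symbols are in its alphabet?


Each state has exactly one transition per symbol.
|alphabet| = transitions / states = 120 / 24 = 5

5


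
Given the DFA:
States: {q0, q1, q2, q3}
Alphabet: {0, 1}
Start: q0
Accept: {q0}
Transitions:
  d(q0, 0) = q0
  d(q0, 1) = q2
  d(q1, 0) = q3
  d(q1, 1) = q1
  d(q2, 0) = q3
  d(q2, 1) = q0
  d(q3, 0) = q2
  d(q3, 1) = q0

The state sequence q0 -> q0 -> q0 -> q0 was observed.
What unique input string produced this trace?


Trace back each transition to find the symbol:
  q0 --[0]--> q0
  q0 --[0]--> q0
  q0 --[0]--> q0

"000"


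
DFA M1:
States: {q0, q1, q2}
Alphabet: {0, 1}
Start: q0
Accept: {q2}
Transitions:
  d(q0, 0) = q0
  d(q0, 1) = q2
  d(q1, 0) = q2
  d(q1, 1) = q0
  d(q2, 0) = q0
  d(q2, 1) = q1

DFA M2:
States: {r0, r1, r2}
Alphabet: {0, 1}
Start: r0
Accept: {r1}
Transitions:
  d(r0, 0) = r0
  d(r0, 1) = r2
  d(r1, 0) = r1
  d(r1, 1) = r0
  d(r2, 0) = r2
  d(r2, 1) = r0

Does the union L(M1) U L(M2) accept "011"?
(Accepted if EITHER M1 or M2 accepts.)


M1: final=q1 accepted=False
M2: final=r0 accepted=False

No, union rejects (neither accepts)


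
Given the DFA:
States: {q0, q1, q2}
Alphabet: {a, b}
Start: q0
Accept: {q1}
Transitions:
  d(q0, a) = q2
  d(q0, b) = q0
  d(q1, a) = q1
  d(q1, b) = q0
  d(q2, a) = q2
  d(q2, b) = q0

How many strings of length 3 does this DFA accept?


Enumerating all length-3 strings:
  "aaa" -> q2 [reject]
  "aab" -> q0 [reject]
  "aba" -> q2 [reject]
  "abb" -> q0 [reject]
  "baa" -> q2 [reject]
  "bab" -> q0 [reject]
  "bba" -> q2 [reject]
  "bbb" -> q0 [reject]

0 out of 8


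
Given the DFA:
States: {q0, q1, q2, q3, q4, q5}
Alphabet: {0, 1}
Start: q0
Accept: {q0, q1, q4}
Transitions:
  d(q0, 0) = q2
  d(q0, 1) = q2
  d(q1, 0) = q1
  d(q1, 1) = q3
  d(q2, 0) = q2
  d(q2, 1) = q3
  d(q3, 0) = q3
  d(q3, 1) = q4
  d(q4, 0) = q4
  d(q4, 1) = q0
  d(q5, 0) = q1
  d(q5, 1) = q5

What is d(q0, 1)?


Looking up transition d(q0, 1)

q2


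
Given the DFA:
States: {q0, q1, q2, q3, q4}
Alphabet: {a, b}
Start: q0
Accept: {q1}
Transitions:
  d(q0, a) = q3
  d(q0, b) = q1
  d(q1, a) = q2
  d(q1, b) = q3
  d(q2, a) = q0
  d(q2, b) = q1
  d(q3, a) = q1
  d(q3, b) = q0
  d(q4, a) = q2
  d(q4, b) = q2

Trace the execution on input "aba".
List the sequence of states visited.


Input: aba
d(q0, a) = q3
d(q3, b) = q0
d(q0, a) = q3


q0 -> q3 -> q0 -> q3


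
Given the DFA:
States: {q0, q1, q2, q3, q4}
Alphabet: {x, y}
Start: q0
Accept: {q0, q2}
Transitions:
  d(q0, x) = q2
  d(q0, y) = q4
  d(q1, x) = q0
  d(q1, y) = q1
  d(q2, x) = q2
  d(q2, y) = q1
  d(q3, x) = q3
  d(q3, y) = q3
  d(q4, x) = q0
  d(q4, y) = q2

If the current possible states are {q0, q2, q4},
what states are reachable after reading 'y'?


Apply transition on 'y' from each current state:
  d(q0, y) = q4
  d(q2, y) = q1
  d(q4, y) = q2

{q1, q2, q4}


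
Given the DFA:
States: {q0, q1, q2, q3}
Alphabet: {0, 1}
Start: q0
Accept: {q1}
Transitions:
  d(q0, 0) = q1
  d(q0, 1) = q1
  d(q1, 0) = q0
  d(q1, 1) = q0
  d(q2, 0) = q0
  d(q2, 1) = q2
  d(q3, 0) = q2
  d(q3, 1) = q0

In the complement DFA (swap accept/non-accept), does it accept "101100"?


Trace: q0 -> q1 -> q0 -> q1 -> q0 -> q1 -> q0
Final: q0
Original accept: {q1}
Complement: q0 is not in original accept

Yes, complement accepts (original rejects)


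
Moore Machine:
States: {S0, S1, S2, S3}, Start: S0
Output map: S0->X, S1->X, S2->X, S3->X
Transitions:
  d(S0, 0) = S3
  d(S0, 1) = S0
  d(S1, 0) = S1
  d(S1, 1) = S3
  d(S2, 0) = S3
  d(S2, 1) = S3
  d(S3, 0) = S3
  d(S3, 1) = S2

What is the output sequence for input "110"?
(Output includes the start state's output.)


Start: S0 (output X)
  --1--> S0 (output X)
  --1--> S0 (output X)
  --0--> S3 (output X)

"XXXX"


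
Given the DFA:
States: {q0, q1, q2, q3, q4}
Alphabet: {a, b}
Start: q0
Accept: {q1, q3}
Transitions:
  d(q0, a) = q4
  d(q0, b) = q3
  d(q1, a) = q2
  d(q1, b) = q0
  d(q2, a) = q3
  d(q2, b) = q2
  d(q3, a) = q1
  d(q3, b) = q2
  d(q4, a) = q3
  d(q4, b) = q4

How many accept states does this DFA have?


Accept states listed: {q1, q3}
Counting: q1(1) q3(2)

2


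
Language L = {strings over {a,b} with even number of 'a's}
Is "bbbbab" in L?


count('a') = 1; 1 mod 2 = 1

No, "bbbbab" is not in L


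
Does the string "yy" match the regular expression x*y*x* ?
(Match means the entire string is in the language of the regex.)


|string| = 2; first = 'y'; last = 'y'

Yes, "yy" matches x*y*x*


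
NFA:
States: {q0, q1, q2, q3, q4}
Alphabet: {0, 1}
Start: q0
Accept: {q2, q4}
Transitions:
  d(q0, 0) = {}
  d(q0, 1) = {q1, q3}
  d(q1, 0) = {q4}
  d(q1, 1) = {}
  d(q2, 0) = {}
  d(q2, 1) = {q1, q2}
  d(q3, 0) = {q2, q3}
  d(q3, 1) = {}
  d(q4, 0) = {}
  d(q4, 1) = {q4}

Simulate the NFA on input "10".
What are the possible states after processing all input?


Start: {q0}
  --1--> {q1, q3}
  --0--> {q2, q3, q4}

{q2, q3, q4}


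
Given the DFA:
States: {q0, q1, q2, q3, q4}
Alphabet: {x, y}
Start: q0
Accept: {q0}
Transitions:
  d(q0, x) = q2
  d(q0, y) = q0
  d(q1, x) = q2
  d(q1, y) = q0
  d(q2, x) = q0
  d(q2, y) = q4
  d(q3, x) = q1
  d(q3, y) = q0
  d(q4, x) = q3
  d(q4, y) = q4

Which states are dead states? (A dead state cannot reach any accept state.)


Forward reachability from each state:
  q0 -> reaches accept state q0 (live)
  q1 -> reaches accept state q0 (live)
  q2 -> reaches accept state q0 (live)
  q3 -> reaches accept state q0 (live)
  q4 -> reaches accept state q0 (live)

None (all states can reach an accept state)


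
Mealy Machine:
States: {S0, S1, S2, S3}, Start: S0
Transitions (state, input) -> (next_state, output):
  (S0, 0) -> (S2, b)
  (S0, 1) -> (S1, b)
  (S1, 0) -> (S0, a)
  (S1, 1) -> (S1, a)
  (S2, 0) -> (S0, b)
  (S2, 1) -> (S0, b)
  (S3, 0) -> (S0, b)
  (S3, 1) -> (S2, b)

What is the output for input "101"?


Step-by-step:
  (S0, 1) -> (S1, b)
  (S1, 0) -> (S0, a)
  (S0, 1) -> (S1, b)

"bab"


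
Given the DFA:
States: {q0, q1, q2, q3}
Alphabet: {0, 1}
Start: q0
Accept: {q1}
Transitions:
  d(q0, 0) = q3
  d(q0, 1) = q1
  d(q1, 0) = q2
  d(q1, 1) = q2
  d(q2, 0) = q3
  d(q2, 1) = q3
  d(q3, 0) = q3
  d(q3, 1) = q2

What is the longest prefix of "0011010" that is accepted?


Run the DFA, marking each prefix where the state is accepting:
  "" -> q0 [reject]
  "0" -> q3 [reject]
  "00" -> q3 [reject]
  "001" -> q2 [reject]
  "0011" -> q3 [reject]
  "00110" -> q3 [reject]
  "001101" -> q2 [reject]
  "0011010" -> q3 [reject]

No prefix is accepted


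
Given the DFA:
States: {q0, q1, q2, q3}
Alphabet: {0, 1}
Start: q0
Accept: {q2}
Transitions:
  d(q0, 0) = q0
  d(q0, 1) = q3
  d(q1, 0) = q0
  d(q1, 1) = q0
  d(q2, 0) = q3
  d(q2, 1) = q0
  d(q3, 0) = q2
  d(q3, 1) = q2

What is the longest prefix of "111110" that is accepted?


Run the DFA, marking each prefix where the state is accepting:
  "" -> q0 [reject]
  "1" -> q3 [reject]
  "11" -> q2 [accept]
  "111" -> q0 [reject]
  "1111" -> q3 [reject]
  "11111" -> q2 [accept]
  "111110" -> q3 [reject]

"11111"


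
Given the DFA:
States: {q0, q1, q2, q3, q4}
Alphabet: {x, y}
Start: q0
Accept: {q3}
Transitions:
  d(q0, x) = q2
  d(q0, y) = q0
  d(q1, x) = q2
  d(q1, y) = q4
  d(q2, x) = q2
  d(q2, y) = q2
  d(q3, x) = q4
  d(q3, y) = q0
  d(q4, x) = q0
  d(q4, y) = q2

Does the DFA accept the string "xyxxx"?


Trace: q0 -> q2 -> q2 -> q2 -> q2 -> q2
Final state: q2
Accept states: {q3}

No, rejected (final state q2 is not an accept state)


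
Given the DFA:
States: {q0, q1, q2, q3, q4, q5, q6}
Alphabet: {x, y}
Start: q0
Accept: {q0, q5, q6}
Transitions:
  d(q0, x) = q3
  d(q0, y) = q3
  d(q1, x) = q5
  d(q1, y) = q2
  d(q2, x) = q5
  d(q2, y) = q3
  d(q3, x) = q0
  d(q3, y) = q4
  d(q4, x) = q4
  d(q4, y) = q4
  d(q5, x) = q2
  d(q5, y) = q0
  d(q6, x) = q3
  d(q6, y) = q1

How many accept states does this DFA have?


Accept states listed: {q0, q5, q6}
Counting: q0(1) q5(2) q6(3)

3


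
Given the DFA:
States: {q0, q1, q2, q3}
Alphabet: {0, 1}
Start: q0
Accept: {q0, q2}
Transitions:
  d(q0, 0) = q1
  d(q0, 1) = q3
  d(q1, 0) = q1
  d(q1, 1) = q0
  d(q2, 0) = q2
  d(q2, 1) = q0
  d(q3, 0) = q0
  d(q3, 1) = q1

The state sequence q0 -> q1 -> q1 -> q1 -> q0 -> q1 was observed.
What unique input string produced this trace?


Trace back each transition to find the symbol:
  q0 --[0]--> q1
  q1 --[0]--> q1
  q1 --[0]--> q1
  q1 --[1]--> q0
  q0 --[0]--> q1

"00010"


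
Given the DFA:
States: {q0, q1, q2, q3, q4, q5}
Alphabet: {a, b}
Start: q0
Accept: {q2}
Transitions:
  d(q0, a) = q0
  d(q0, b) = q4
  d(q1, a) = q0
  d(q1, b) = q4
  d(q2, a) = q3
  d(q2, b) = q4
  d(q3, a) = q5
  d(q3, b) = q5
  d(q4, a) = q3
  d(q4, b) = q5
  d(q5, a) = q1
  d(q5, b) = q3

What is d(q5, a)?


Looking up transition d(q5, a)

q1


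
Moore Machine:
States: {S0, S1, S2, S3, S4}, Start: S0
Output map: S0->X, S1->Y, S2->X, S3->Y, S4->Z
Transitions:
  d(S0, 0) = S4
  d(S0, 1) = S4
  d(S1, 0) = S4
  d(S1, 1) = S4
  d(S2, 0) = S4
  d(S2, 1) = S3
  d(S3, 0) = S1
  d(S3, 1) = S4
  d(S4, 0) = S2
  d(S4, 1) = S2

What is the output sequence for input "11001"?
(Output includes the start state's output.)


Start: S0 (output X)
  --1--> S4 (output Z)
  --1--> S2 (output X)
  --0--> S4 (output Z)
  --0--> S2 (output X)
  --1--> S3 (output Y)

"XZXZXY"


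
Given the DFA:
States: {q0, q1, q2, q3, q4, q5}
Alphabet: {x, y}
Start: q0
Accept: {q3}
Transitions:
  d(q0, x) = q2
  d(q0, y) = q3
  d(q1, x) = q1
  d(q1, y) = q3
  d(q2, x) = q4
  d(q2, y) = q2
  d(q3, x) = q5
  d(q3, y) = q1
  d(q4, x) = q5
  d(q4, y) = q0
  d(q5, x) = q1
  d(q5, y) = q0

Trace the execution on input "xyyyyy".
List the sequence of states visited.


Input: xyyyyy
d(q0, x) = q2
d(q2, y) = q2
d(q2, y) = q2
d(q2, y) = q2
d(q2, y) = q2
d(q2, y) = q2


q0 -> q2 -> q2 -> q2 -> q2 -> q2 -> q2


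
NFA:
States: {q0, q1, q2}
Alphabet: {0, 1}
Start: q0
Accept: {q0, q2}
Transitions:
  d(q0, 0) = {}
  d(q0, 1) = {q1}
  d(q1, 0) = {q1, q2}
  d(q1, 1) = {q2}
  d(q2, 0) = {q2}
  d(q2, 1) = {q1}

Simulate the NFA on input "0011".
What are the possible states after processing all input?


Start: {q0}
  --0--> {}
  --0--> {}
  --1--> {}
  --1--> {}

{} (empty set, no valid transitions)


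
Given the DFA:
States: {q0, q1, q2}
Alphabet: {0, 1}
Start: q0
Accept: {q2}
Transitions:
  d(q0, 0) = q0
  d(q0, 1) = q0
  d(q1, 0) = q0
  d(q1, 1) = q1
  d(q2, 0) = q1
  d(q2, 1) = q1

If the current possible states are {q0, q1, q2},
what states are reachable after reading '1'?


Apply transition on '1' from each current state:
  d(q0, 1) = q0
  d(q1, 1) = q1
  d(q2, 1) = q1

{q0, q1}


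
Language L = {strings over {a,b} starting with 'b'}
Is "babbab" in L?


first symbol = 'b'

Yes, "babbab" is in L


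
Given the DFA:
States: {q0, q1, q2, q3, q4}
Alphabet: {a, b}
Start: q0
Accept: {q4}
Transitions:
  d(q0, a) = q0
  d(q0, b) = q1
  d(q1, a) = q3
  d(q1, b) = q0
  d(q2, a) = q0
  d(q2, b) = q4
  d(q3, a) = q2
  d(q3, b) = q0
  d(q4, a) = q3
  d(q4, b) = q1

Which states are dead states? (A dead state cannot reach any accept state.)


Forward reachability from each state:
  q0 -> reaches accept state q4 (live)
  q1 -> reaches accept state q4 (live)
  q2 -> reaches accept state q4 (live)
  q3 -> reaches accept state q4 (live)
  q4 -> reaches accept state q4 (live)

None (all states can reach an accept state)


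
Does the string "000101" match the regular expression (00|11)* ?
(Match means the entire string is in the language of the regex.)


|string| = 6; first = '0'; last = '1'

No, "000101" does not match (00|11)*


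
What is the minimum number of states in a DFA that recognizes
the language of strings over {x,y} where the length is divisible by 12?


States track (length) mod 12.
Need 12 states: one per remainder 0..11; accept = remainder 0.

12


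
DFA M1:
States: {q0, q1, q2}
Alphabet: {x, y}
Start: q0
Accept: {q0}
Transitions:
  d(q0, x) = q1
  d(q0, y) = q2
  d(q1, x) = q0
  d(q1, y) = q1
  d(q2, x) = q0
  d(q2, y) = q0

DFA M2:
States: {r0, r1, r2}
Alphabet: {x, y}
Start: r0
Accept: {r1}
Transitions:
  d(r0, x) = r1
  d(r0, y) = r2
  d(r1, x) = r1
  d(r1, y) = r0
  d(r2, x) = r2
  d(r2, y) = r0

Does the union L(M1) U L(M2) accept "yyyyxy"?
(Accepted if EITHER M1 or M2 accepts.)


M1: final=q1 accepted=False
M2: final=r0 accepted=False

No, union rejects (neither accepts)


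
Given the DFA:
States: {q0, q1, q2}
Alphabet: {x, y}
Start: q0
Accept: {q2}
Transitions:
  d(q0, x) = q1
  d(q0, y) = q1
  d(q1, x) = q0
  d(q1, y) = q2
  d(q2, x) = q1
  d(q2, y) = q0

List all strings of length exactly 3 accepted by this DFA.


All strings of length 3: 8 total
Accepted: 0

None


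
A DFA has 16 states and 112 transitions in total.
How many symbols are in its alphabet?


Each state has exactly one transition per symbol.
|alphabet| = transitions / states = 112 / 16 = 7

7


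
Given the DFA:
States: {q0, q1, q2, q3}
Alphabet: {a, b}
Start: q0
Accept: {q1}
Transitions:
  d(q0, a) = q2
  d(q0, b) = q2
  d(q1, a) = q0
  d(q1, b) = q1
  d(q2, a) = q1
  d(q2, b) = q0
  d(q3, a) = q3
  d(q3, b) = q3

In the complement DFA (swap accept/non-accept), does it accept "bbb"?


Trace: q0 -> q2 -> q0 -> q2
Final: q2
Original accept: {q1}
Complement: q2 is not in original accept

Yes, complement accepts (original rejects)


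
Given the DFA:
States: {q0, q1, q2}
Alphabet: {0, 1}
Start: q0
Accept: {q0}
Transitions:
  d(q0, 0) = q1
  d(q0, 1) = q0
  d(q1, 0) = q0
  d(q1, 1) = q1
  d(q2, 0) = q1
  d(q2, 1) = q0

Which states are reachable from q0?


BFS from q0:
  layer 0: {q0}
  layer 1: {q1}

{q0, q1}


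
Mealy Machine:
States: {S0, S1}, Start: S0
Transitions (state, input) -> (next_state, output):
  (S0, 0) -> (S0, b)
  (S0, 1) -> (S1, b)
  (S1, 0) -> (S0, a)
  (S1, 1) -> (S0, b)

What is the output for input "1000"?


Step-by-step:
  (S0, 1) -> (S1, b)
  (S1, 0) -> (S0, a)
  (S0, 0) -> (S0, b)
  (S0, 0) -> (S0, b)

"babb"


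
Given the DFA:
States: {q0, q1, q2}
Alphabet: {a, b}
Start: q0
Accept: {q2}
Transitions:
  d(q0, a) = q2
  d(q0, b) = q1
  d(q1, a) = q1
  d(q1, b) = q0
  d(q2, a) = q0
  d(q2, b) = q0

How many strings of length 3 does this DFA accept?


Enumerating all length-3 strings:
  "aaa" -> q2 [accept]
  "aab" -> q1 [reject]
  "aba" -> q2 [accept]
  "abb" -> q1 [reject]
  "baa" -> q1 [reject]
  "bab" -> q0 [reject]
  "bba" -> q2 [accept]
  "bbb" -> q1 [reject]

3 out of 8


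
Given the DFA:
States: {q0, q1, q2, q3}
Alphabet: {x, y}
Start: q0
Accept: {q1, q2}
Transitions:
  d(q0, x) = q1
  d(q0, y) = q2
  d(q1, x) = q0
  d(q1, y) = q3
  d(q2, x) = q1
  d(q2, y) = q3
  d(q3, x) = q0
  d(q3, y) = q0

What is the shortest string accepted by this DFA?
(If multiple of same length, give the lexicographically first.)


BFS by string length (lex-first path to each state shown):
  len 0: q0<-""
  len 1: q1<-"x", q2<-"y"
Found accept state at length 1.

"x"


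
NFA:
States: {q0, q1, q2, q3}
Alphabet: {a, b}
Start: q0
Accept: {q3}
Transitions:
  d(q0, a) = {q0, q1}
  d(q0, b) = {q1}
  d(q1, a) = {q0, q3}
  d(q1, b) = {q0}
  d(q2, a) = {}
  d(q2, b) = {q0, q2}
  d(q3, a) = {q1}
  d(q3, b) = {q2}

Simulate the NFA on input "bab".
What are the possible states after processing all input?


Start: {q0}
  --b--> {q1}
  --a--> {q0, q3}
  --b--> {q1, q2}

{q1, q2}


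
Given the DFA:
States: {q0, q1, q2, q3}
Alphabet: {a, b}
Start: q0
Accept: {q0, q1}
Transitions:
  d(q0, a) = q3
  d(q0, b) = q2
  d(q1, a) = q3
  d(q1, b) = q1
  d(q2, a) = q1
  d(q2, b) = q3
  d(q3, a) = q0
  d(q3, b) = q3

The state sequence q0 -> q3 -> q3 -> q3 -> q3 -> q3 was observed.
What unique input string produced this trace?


Trace back each transition to find the symbol:
  q0 --[a]--> q3
  q3 --[b]--> q3
  q3 --[b]--> q3
  q3 --[b]--> q3
  q3 --[b]--> q3

"abbbb"


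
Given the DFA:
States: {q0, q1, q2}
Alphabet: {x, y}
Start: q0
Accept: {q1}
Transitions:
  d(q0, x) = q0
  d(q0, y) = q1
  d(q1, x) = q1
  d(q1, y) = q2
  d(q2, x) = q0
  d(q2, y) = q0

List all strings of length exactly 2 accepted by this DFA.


All strings of length 2: 4 total
Accepted: 2

"xy", "yx"


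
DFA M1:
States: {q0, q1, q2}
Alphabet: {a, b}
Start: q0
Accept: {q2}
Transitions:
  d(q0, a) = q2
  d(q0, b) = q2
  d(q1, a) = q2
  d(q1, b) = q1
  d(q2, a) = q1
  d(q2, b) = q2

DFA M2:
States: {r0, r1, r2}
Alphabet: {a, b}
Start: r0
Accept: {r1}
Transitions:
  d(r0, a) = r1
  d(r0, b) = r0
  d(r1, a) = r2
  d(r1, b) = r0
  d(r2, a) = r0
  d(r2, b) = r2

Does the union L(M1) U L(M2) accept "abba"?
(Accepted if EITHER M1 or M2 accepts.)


M1: final=q1 accepted=False
M2: final=r1 accepted=True

Yes, union accepts


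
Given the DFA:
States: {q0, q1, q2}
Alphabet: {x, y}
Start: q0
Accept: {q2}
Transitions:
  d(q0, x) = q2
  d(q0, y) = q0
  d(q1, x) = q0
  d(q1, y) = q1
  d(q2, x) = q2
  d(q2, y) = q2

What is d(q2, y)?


Looking up transition d(q2, y)

q2


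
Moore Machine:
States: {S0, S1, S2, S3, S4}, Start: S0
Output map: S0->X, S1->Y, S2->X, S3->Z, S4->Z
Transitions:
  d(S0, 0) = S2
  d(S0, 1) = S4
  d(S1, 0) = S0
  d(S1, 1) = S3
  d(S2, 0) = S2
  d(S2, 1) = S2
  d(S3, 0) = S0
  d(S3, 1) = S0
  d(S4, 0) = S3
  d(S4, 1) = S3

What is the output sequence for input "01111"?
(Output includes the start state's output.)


Start: S0 (output X)
  --0--> S2 (output X)
  --1--> S2 (output X)
  --1--> S2 (output X)
  --1--> S2 (output X)
  --1--> S2 (output X)

"XXXXXX"


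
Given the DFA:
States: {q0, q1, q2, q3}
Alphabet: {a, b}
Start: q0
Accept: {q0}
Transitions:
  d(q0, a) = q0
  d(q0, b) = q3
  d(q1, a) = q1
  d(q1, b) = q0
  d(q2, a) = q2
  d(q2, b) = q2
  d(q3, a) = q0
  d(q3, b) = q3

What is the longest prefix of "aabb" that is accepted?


Run the DFA, marking each prefix where the state is accepting:
  "" -> q0 [accept]
  "a" -> q0 [accept]
  "aa" -> q0 [accept]
  "aab" -> q3 [reject]
  "aabb" -> q3 [reject]

"aa"


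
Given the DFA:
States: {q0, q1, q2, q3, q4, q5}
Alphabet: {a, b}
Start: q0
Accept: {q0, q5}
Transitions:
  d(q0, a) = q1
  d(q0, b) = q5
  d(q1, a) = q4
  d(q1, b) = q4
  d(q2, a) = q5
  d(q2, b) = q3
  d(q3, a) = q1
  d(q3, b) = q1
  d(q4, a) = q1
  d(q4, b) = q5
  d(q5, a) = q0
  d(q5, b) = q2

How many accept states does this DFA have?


Accept states listed: {q0, q5}
Counting: q0(1) q5(2)

2


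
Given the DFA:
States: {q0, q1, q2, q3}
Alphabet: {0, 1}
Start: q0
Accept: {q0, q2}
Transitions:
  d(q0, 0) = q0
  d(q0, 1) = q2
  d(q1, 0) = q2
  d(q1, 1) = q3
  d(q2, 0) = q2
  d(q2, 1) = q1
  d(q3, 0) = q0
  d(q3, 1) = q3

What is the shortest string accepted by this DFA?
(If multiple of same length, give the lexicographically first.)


BFS by string length (lex-first path to each state shown):
  len 0: q0<-""
Found accept state at length 0.

"" (empty string)


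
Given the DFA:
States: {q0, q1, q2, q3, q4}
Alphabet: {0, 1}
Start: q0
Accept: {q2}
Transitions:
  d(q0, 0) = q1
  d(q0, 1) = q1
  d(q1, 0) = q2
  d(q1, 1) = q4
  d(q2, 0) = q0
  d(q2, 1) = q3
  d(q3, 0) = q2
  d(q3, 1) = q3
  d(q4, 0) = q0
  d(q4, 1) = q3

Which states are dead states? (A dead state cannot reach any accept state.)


Forward reachability from each state:
  q0 -> reaches accept state q2 (live)
  q1 -> reaches accept state q2 (live)
  q2 -> reaches accept state q2 (live)
  q3 -> reaches accept state q2 (live)
  q4 -> reaches accept state q2 (live)

None (all states can reach an accept state)


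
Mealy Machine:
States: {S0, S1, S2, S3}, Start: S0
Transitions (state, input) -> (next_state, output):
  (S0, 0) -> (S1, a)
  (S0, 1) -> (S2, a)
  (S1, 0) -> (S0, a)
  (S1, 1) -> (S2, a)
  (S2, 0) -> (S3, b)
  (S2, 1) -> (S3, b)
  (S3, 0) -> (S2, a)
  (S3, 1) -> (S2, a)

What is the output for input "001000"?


Step-by-step:
  (S0, 0) -> (S1, a)
  (S1, 0) -> (S0, a)
  (S0, 1) -> (S2, a)
  (S2, 0) -> (S3, b)
  (S3, 0) -> (S2, a)
  (S2, 0) -> (S3, b)

"aaabab"


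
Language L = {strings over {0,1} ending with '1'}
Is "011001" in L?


last symbol = '1'

Yes, "011001" is in L


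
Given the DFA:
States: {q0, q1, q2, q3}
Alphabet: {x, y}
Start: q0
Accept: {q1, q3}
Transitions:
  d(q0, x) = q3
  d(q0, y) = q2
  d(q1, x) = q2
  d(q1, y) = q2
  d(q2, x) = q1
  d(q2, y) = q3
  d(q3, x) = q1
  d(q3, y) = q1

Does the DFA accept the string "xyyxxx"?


Trace: q0 -> q3 -> q1 -> q2 -> q1 -> q2 -> q1
Final state: q1
Accept states: {q1, q3}

Yes, accepted (final state q1 is an accept state)
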